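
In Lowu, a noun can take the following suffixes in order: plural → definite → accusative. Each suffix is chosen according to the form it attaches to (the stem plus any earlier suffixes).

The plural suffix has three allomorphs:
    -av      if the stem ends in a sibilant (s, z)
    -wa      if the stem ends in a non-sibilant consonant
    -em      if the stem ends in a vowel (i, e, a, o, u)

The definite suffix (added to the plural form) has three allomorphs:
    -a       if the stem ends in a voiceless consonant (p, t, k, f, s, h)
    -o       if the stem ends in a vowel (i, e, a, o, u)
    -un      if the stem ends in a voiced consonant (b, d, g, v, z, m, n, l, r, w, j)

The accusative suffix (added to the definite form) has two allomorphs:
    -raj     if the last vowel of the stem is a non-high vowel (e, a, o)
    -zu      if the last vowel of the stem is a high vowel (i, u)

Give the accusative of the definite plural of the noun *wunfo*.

wunfoemunzu

The final sound of *wunfo* is /o/, which is a vowel, so the plural suffix is -em, giving *wunfoem*.
Since the final sound of the plural form *wunfoem* is /m/ (a voiced consonant), it takes -un, giving *wunfoemun*.
Since the last vowel of the definite form *wunfoemun* is /u/ (a high vowel), it takes -zu, giving *wunfoemunzu*.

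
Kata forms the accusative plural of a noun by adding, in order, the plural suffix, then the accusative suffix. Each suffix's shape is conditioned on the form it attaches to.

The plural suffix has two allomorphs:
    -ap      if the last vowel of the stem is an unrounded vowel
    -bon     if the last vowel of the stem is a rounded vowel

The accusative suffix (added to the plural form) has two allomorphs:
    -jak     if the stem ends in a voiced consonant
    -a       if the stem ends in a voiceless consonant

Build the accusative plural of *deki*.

dekiapa

Since the last vowel of *deki* is /i/ (an unrounded vowel), it takes -ap, giving *dekiap*.
The final consonant of the plural form *dekiap* is /p/, which is voiceless, so the accusative suffix is -a, giving *dekiapa*.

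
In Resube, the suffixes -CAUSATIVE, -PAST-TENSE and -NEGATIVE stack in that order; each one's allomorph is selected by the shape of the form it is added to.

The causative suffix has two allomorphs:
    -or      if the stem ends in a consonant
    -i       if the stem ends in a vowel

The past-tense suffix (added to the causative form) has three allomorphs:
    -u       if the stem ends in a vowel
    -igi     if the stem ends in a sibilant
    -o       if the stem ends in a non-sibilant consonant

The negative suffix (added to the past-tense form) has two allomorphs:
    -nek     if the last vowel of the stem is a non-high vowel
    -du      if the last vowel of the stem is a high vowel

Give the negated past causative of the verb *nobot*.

*nobot*: final sound = /t/, a consonant → -or → *nobotor*.
The causative form *nobotor* — final sound /r/ (a non-sibilant consonant) → -o → *nobotoro*.
Since the last vowel of the past-tense form *nobotoro* is /o/ (a non-high vowel), it takes -nek, giving *nobotoronek*.

nobotoronek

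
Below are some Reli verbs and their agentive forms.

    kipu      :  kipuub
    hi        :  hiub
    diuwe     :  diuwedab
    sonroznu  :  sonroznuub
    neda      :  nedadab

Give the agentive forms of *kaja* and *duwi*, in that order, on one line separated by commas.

The suffix is conditioned by the last vowel: -ub when the last vowel of the stem is a high vowel (*kipu*, *hi*, *sonroznu*); -dab when the last vowel of the stem is a non-high vowel (*diuwe*, *neda*).
The last vowel of *kaja* is /a/, which is a non-high vowel, so the suffix is -dab, giving *kajadab*.
*duwi*: last vowel = /i/, a high vowel → -ub → *duwiub*.

kajadab, duwiub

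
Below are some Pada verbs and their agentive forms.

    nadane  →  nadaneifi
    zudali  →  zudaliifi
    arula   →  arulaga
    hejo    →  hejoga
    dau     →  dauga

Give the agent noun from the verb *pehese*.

The alternation tracks the last vowel of the stem — -ifi when the last vowel of the stem is a front vowel (*nadane*, *zudali*); -ga when the last vowel of the stem is a back vowel (*arula*, *hejo*, *dau*).
*pehese*: last vowel = /e/, a front vowel → -ifi → *peheseifi*.

peheseifi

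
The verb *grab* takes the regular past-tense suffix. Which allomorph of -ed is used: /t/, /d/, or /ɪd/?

The stem *grab* ends in a voiced sound other than /d/.
The -ed suffix is realized as /ɪd/ after /t, d/; as /t/ after other voiceless consonants; and as /d/ after other voiced sounds.
So -ed on *grab* is pronounced /d/.

/d/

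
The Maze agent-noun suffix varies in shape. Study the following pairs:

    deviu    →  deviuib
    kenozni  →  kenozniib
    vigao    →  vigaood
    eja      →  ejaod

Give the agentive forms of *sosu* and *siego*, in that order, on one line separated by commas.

sosuib, siegood

The pattern is height harmony: -ib when the last vowel of the stem is a high vowel (*deviu*, *kenozni*); -od when the last vowel of the stem is a non-high vowel (*vigao*, *eja*).
*sosu* — last vowel /u/ (a high vowel) → -ib → *sosuib*.
*siego*: last vowel = /o/, a non-high vowel → -od → *siegood*.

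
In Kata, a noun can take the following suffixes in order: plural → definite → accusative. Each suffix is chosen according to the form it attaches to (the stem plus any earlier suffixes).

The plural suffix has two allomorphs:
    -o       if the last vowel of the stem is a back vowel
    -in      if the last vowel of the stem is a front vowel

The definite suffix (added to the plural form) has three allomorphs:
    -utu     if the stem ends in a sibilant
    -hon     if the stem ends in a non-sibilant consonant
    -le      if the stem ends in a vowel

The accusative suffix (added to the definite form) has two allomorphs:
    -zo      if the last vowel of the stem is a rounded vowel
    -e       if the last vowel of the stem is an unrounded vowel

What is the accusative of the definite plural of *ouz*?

The last vowel of *ouz* is /u/, which is a back vowel, so the plural suffix is -o, giving *ouzo*.
The plural form *ouzo* — final sound /o/ (a vowel) → -le → *ouzole*.
The definite form *ouzole* — last vowel /e/ (an unrounded vowel) → -e → *ouzolee*.

ouzolee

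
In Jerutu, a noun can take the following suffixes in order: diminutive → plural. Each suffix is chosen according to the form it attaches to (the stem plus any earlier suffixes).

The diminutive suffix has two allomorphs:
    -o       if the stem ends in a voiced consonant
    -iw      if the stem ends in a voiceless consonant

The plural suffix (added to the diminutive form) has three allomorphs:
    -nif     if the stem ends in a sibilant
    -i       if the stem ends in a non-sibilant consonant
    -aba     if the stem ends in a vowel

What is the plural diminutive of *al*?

aloaba

The final consonant of *al* is /l/, which is voiced, so the diminutive suffix is -o, giving *alo*.
The diminutive form *alo*: final sound = /o/, a vowel → -aba → *aloaba*.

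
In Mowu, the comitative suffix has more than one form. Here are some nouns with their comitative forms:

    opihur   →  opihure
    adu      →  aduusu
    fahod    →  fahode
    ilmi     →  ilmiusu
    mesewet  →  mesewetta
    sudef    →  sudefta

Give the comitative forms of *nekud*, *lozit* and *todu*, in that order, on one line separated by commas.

nekude, lozitta, toduusu

The pattern is voicing of the final sound: -ta when the stem ends in a voiceless consonant (*mesewet*, *sudef*); -e when the stem ends in a voiced consonant (*opihur*, *fahod*); -usu when the stem ends in a vowel (*adu*, *ilmi*).
Since the final sound of *nekud* is /d/ (a voiced consonant), it takes -e, giving *nekude*.
*lozit*: final sound = /t/, a voiceless consonant → -ta → *lozitta*.
Since the final sound of *todu* is /u/ (a vowel), it takes -usu, giving *toduusu*.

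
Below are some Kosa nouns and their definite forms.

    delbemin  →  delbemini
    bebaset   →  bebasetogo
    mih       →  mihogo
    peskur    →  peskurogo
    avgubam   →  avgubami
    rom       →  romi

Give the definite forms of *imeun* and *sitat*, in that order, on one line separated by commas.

The pattern is nasality of the final consonant: -i when the stem ends in a nasal (*delbemin*, *avgubam*, *rom*); -ogo when the stem ends in a non-nasal consonant (*bebaset*, *mih*, *peskur*).
*imeun* — final consonant /n/ (a nasal) → -i → *imeuni*.
*sitat* — final consonant /t/ (non-nasal) → -ogo → *sitatogo*.

imeuni, sitatogo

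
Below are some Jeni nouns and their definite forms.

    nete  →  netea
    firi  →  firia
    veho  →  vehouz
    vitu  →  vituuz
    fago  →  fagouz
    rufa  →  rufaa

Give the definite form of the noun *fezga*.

fezgaa

The pattern is rounding harmony: -uz when the last vowel of the stem is a rounded vowel (*veho*, *vitu*, *fago*); -a when the last vowel of the stem is an unrounded vowel (*nete*, *firi*, *rufa*).
*fezga*: last vowel = /a/, an unrounded vowel → -a → *fezgaa*.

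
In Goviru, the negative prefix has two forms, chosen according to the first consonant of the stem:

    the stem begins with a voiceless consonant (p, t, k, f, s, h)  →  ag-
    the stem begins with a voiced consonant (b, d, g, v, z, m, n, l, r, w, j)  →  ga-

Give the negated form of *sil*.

Since the first consonant of *sil* is /s/ (voiceless), it takes ag-, giving *agsil*.

agsil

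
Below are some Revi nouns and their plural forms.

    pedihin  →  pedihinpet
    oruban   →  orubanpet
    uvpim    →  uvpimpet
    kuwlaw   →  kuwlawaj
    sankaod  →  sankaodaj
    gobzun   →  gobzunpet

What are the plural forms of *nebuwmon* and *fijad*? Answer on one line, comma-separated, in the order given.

Looking at the final consonant of each stem: -pet when the stem ends in a nasal (*pedihin*, *oruban*, *uvpim*, *gobzun*); -aj when the stem ends in a non-nasal consonant (*kuwlaw*, *sankaod*).
*nebuwmon*: final consonant = /n/, a nasal → -pet → *nebuwmonpet*.
*fijad* — final consonant /d/ (non-nasal) → -aj → *fijadaj*.

nebuwmonpet, fijadaj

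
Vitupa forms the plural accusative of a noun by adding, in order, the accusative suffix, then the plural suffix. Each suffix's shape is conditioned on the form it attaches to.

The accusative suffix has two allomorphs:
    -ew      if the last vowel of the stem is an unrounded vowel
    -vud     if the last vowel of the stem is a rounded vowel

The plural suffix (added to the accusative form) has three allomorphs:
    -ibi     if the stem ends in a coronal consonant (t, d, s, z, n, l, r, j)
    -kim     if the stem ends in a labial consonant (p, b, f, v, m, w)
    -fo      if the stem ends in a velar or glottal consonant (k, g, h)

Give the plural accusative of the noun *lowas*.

Since the last vowel of *lowas* is /a/ (an unrounded vowel), it takes -ew, giving *lowasew*.
The final consonant of the accusative form *lowasew* is /w/, which is labial, so the plural suffix is -kim, giving *lowasewkim*.

lowasewkim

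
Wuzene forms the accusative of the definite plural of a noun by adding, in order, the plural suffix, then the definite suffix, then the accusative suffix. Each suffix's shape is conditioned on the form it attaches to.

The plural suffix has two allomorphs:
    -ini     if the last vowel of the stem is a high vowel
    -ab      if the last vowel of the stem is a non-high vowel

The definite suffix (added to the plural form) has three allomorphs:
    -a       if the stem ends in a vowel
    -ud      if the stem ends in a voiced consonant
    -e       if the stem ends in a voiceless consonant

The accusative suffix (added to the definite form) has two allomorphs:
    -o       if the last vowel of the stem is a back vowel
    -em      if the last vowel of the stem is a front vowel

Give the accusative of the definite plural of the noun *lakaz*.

*lakaz* — last vowel /a/ (a non-high vowel) → -ab → *lakazab*.
The final sound of the plural form *lakazab* is /b/, which is a voiced consonant, so the definite suffix is -ud, giving *lakazabud*.
The last vowel of the definite form *lakazabud* is /u/, which is a back vowel, so the accusative suffix is -o, giving *lakazabudo*.

lakazabudo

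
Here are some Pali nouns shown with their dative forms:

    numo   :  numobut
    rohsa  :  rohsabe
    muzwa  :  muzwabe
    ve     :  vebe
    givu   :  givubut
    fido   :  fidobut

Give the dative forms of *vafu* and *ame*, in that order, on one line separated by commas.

vafubut, amebe

Looking at the last vowel of each stem: -but when the last vowel of the stem is a rounded vowel (*numo*, *givu*, *fido*); -be when the last vowel of the stem is an unrounded vowel (*rohsa*, *muzwa*, *ve*).
*vafu* — last vowel /u/ (a rounded vowel) → -but → *vafubut*.
The last vowel of *ame* is /e/, which is an unrounded vowel, so the suffix is -be, giving *amebe*.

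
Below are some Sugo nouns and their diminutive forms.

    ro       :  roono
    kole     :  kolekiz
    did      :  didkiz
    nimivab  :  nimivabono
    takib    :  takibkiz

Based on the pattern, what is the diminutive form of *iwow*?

The alternation tracks the last vowel of the stem — -kiz when the last vowel of the stem is a front vowel (*kole*, *did*, *takib*); -ono when the last vowel of the stem is a back vowel (*ro*, *nimivab*).
*iwow* — last vowel /o/ (a back vowel) → -ono → *iwowono*.

iwowono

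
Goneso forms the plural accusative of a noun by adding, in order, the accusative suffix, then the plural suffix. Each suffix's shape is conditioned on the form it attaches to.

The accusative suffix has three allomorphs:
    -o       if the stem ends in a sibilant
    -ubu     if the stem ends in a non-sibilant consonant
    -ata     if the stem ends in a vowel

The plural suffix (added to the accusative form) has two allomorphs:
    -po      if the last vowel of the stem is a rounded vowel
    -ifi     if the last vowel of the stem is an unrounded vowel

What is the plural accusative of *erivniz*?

erivnizopo

*erivniz* — final sound /z/ (a sibilant) → -o → *erivnizo*.
The last vowel of the accusative form *erivnizo* is /o/, which is a rounded vowel, so the plural suffix is -po, giving *erivnizopo*.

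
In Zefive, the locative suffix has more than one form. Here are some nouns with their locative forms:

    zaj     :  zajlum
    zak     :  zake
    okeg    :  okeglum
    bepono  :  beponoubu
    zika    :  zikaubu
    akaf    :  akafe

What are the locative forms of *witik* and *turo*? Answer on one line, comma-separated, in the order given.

Looking at the final sound of each stem: -e when the stem ends in a voiceless consonant (*zak*, *akaf*); -lum when the stem ends in a voiced consonant (*zaj*, *okeg*); -ubu when the stem ends in a vowel (*bepono*, *zika*).
*witik*: final sound = /k/, a voiceless consonant → -e → *witike*.
*turo*: final sound = /o/, a vowel → -ubu → *turoubu*.

witike, turoubu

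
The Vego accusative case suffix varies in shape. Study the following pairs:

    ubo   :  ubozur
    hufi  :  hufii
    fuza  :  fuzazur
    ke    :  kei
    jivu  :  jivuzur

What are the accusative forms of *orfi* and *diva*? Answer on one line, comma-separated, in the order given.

orfii, divazur

The alternation tracks the last vowel of the stem — -i when the last vowel of the stem is a front vowel (*hufi*, *ke*); -zur when the last vowel of the stem is a back vowel (*ubo*, *fuza*, *jivu*).
Since the last vowel of *orfi* is /i/ (a front vowel), it takes -i, giving *orfii*.
Since the last vowel of *diva* is /a/ (a back vowel), it takes -zur, giving *divazur*.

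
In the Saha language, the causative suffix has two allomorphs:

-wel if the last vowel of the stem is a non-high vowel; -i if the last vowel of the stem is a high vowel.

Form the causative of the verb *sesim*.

*sesim*: last vowel = /i/, a high vowel → -i → *sesimi*.

sesimi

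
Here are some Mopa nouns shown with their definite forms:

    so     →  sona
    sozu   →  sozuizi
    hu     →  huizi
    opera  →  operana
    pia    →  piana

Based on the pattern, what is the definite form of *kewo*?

Looking at the last vowel of each stem: -izi when the last vowel of the stem is a high vowel (*sozu*, *hu*); -na when the last vowel of the stem is a non-high vowel (*so*, *opera*, *pia*).
*kewo*: last vowel = /o/, a non-high vowel → -na → *kewona*.

kewona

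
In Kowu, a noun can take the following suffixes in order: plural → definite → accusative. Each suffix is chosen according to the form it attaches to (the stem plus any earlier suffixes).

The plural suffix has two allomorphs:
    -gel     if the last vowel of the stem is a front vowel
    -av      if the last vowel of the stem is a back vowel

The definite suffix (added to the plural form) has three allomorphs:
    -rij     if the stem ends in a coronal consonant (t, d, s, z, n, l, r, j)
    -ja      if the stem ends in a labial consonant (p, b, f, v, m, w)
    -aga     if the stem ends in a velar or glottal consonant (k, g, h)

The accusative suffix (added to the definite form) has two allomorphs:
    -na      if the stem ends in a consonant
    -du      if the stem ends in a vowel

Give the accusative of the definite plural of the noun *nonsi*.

The last vowel of *nonsi* is /i/, which is a front vowel, so the plural suffix is -gel, giving *nonsigel*.
The final consonant of the plural form *nonsigel* is /l/, which is coronal, so the definite suffix is -rij, giving *nonsigelrij*.
The final sound of the definite form *nonsigelrij* is /j/, which is a consonant, so the accusative suffix is -na, giving *nonsigelrijna*.

nonsigelrijna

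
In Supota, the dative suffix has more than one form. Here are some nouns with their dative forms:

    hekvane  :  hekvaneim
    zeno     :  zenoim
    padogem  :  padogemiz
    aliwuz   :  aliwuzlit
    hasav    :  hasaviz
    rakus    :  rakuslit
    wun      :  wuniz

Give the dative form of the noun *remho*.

The pattern is sibilance of the final sound: -lit when the stem ends in a sibilant (*aliwuz*, *rakus*); -iz when the stem ends in a non-sibilant consonant (*padogem*, *hasav*, *wun*); -im when the stem ends in a vowel (*hekvane*, *zeno*).
The final sound of *remho* is /o/, which is a vowel, so the suffix is -im, giving *remhoim*.

remhoim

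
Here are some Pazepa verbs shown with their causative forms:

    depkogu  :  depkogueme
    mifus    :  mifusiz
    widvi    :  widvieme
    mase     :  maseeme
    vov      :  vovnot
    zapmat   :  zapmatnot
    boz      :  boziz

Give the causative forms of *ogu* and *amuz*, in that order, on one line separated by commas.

The suffix is conditioned by the final sound: -iz when the stem ends in a sibilant (*mifus*, *boz*); -not when the stem ends in a non-sibilant consonant (*vov*, *zapmat*); -eme when the stem ends in a vowel (*depkogu*, *widvi*, *mase*).
Since the final sound of *ogu* is /u/ (a vowel), it takes -eme, giving *ogueme*.
Since the final sound of *amuz* is /z/ (a sibilant), it takes -iz, giving *amuziz*.

ogueme, amuziz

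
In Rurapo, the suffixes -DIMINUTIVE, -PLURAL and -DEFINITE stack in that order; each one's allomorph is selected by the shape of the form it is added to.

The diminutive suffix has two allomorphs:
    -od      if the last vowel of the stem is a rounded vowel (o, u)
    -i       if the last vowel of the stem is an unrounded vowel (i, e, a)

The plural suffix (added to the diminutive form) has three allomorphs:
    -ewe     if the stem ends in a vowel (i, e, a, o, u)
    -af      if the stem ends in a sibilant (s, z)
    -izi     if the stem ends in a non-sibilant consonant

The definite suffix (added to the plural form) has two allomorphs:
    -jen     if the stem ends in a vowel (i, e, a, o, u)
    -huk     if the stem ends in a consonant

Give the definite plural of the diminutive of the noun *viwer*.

*viwer*: last vowel = /e/, an unrounded vowel → -i → *viweri*.
The diminutive form *viweri*: final sound = /i/, a vowel → -ewe → *viweriewe*.
Since the final sound of the plural form *viweriewe* is /e/ (a vowel), it takes -jen, giving *viweriewejen*.

viweriewejen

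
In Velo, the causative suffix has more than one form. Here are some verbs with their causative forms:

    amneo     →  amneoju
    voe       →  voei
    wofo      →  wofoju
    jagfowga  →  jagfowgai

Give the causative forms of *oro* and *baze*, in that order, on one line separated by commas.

Looking at the last vowel of each stem: -ju when the last vowel of the stem is a rounded vowel (*amneo*, *wofo*); -i when the last vowel of the stem is an unrounded vowel (*voe*, *jagfowga*).
*oro* — last vowel /o/ (a rounded vowel) → -ju → *oroju*.
*baze* — last vowel /e/ (an unrounded vowel) → -i → *bazei*.

oroju, bazei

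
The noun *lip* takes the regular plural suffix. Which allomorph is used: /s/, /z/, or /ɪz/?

/s/

The stem *lip* ends in a voiceless non-sibilant consonant.
The plural suffix surfaces as /ɪz/ after sibilants, /s/ after other voiceless consonants, and /z/ after other voiced sounds.
So the plural -s on *lip* is pronounced /s/.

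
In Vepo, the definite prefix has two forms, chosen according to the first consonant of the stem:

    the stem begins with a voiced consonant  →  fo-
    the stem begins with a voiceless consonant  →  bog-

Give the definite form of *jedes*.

*jedes* — first consonant /j/ (voiced) → fo- → *fojedes*.

fojedes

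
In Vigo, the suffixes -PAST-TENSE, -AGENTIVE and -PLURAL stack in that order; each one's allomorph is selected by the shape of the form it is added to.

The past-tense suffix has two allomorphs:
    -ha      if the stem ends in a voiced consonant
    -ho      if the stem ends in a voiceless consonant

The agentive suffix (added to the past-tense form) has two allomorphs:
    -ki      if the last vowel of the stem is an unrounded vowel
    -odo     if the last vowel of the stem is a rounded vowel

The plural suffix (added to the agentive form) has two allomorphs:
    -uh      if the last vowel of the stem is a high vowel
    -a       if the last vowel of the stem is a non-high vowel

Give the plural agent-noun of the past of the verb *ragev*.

ragevhakiuh

The final consonant of *ragev* is /v/, which is voiced, so the past-tense suffix is -ha, giving *ragevha*.
The past-tense form *ragevha*: last vowel = /a/, an unrounded vowel → -ki → *ragevhaki*.
Since the last vowel of the agentive form *ragevhaki* is /i/ (a high vowel), it takes -uh, giving *ragevhakiuh*.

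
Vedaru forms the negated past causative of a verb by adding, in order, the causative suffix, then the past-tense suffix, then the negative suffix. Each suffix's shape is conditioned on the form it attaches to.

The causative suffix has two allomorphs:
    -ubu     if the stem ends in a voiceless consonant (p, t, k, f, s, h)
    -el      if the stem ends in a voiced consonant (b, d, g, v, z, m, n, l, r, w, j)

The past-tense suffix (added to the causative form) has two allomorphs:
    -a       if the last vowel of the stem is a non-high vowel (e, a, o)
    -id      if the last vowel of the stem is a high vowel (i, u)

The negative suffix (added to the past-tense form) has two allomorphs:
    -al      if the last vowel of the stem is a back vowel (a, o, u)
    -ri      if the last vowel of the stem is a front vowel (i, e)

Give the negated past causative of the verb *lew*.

*lew*: final consonant = /w/, voiced → -el → *lewel*.
Since the last vowel of the causative form *lewel* is /e/ (a non-high vowel), it takes -a, giving *lewela*.
The last vowel of the past-tense form *lewela* is /a/, which is a back vowel, so the negative suffix is -al, giving *lewelaal*.

lewelaal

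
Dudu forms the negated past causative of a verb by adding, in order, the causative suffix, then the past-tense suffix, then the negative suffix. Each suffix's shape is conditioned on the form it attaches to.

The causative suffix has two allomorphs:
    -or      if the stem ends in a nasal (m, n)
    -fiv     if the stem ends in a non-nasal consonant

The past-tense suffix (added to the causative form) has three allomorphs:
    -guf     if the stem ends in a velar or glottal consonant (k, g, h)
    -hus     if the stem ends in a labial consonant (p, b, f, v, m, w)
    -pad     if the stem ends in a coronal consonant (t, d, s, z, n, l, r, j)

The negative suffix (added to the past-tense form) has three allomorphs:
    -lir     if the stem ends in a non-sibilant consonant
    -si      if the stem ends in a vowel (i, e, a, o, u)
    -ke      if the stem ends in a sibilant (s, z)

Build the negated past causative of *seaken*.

*seaken* — final consonant /n/ (a nasal) → -or → *seakenor*.
The causative form *seakenor*: final consonant = /r/, coronal → -pad → *seakenorpad*.
The final sound of the past-tense form *seakenorpad* is /d/, which is a non-sibilant consonant, so the negative suffix is -lir, giving *seakenorpadlir*.

seakenorpadlir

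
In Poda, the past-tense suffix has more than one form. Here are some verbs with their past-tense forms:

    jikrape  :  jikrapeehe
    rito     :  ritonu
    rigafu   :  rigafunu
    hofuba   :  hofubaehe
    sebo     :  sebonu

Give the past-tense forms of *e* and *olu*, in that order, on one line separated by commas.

The suffix is conditioned by the last vowel: -nu when the last vowel of the stem is a rounded vowel (*rito*, *rigafu*, *sebo*); -ehe when the last vowel of the stem is an unrounded vowel (*jikrape*, *hofuba*).
*e* — last vowel /e/ (an unrounded vowel) → -ehe → *eehe*.
*olu*: last vowel = /u/, a rounded vowel → -nu → *olunu*.

eehe, olunu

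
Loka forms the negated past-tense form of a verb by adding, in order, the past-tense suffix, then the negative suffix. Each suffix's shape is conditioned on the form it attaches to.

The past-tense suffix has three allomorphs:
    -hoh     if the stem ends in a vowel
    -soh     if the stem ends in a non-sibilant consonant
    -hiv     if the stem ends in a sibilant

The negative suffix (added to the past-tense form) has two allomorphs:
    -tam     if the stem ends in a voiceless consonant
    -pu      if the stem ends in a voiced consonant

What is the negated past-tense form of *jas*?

*jas* — final sound /s/ (a sibilant) → -hiv → *jashiv*.
Since the final consonant of the past-tense form *jashiv* is /v/ (voiced), it takes -pu, giving *jashivpu*.

jashivpu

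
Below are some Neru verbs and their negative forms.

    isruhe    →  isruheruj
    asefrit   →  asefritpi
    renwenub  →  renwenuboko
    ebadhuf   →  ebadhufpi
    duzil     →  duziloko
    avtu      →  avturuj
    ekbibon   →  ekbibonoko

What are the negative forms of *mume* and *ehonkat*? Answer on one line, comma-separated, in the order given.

mumeruj, ehonkatpi

The pattern is voicing of the final sound: -pi when the stem ends in a voiceless consonant (*asefrit*, *ebadhuf*); -oko when the stem ends in a voiced consonant (*renwenub*, *duzil*, *ekbibon*); -ruj when the stem ends in a vowel (*isruhe*, *avtu*).
*mume* — final sound /e/ (a vowel) → -ruj → *mumeruj*.
Since the final sound of *ehonkat* is /t/ (a voiceless consonant), it takes -pi, giving *ehonkatpi*.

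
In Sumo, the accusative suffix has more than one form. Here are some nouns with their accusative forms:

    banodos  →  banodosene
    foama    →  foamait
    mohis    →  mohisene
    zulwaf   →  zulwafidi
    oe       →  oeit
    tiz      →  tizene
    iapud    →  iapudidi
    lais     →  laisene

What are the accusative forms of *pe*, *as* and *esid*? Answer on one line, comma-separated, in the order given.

peit, asene, esididi

The pattern is sibilance of the final sound: -ene when the stem ends in a sibilant (*banodos*, *mohis*, *tiz*, *lais*); -idi when the stem ends in a non-sibilant consonant (*zulwaf*, *iapud*); -it when the stem ends in a vowel (*foama*, *oe*).
*pe* — final sound /e/ (a vowel) → -it → *peit*.
*as* — final sound /s/ (a sibilant) → -ene → *asene*.
The final sound of *esid* is /d/, which is a non-sibilant consonant, so the suffix is -idi, giving *esididi*.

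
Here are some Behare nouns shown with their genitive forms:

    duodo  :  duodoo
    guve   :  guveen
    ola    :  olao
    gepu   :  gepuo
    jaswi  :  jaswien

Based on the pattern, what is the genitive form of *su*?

suo

The suffix is conditioned by the last vowel: -en when the last vowel of the stem is a front vowel (*guve*, *jaswi*); -o when the last vowel of the stem is a back vowel (*duodo*, *ola*, *gepu*).
The last vowel of *su* is /u/, which is a back vowel, so the suffix is -o, giving *suo*.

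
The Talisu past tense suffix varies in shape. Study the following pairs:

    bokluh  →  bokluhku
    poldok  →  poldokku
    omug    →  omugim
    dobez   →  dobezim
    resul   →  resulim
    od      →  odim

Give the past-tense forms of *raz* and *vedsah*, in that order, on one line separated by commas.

razim, vedsahku

Looking at the final consonant of each stem: -ku when the stem ends in a voiceless consonant (*bokluh*, *poldok*); -im when the stem ends in a voiced consonant (*omug*, *dobez*, *resul*, *od*).
*raz* — final consonant /z/ (voiced) → -im → *razim*.
The final consonant of *vedsah* is /h/, which is voiceless, so the suffix is -ku, giving *vedsahku*.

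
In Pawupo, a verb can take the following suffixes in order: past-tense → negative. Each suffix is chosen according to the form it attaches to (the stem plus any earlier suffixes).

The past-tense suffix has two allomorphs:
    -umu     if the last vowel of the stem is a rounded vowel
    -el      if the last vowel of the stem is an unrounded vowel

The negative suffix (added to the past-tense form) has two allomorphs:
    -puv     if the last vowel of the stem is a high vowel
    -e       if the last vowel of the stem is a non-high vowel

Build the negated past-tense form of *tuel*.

Since the last vowel of *tuel* is /e/ (an unrounded vowel), it takes -el, giving *tuelel*.
Since the last vowel of the past-tense form *tuelel* is /e/ (a non-high vowel), it takes -e, giving *tuelele*.

tuelele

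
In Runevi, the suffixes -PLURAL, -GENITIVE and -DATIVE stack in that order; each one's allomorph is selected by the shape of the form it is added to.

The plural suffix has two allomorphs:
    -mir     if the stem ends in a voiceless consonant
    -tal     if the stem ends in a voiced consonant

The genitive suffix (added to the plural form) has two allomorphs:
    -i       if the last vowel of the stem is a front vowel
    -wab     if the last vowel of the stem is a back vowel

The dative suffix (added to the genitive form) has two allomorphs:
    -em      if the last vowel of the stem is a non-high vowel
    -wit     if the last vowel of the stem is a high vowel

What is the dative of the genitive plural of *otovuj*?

otovujtalwabem

Since the final consonant of *otovuj* is /j/ (voiced), it takes -tal, giving *otovujtal*.
The last vowel of the plural form *otovujtal* is /a/, which is a back vowel, so the genitive suffix is -wab, giving *otovujtalwab*.
Since the last vowel of the genitive form *otovujtalwab* is /a/ (a non-high vowel), it takes -em, giving *otovujtalwabem*.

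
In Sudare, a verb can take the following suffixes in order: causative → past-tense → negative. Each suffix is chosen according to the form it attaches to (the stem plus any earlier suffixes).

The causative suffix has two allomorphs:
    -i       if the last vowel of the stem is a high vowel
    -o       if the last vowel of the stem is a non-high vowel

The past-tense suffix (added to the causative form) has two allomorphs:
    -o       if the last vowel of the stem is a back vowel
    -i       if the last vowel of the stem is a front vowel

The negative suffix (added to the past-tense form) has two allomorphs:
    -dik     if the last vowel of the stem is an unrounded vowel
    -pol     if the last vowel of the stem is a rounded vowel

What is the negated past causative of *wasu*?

*wasu*: last vowel = /u/, a high vowel → -i → *wasui*.
The last vowel of the causative form *wasui* is /i/, which is a front vowel, so the past-tense suffix is -i, giving *wasuii*.
The last vowel of the past-tense form *wasuii* is /i/, which is an unrounded vowel, so the negative suffix is -dik, giving *wasuiidik*.

wasuiidik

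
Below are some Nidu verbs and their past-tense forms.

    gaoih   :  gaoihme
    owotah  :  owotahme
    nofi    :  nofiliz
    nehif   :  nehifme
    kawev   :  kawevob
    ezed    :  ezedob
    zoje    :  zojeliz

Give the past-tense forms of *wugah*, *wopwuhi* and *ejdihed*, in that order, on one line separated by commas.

Looking at the final sound of each stem: -me when the stem ends in a voiceless consonant (*gaoih*, *owotah*, *nehif*); -ob when the stem ends in a voiced consonant (*kawev*, *ezed*); -liz when the stem ends in a vowel (*nofi*, *zoje*).
Since the final sound of *wugah* is /h/ (a voiceless consonant), it takes -me, giving *wugahme*.
*wopwuhi* — final sound /i/ (a vowel) → -liz → *wopwuhiliz*.
Since the final sound of *ejdihed* is /d/ (a voiced consonant), it takes -ob, giving *ejdihedob*.

wugahme, wopwuhiliz, ejdihedob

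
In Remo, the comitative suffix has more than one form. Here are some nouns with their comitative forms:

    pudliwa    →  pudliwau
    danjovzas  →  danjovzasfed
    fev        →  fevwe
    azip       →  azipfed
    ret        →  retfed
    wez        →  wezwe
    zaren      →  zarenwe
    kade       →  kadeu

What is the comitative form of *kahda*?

kahdau

The suffix is conditioned by the final sound: -fed when the stem ends in a voiceless consonant (*danjovzas*, *azip*, *ret*); -we when the stem ends in a voiced consonant (*fev*, *wez*, *zaren*); -u when the stem ends in a vowel (*pudliwa*, *kade*).
*kahda*: final sound = /a/, a vowel → -u → *kahdau*.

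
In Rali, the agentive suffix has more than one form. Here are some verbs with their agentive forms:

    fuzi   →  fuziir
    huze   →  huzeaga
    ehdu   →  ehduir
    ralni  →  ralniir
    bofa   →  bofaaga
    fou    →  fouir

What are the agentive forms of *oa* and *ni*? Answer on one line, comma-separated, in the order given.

oaaga, niir

The pattern is height harmony: -ir when the last vowel of the stem is a high vowel (*fuzi*, *ehdu*, *ralni*, *fou*); -aga when the last vowel of the stem is a non-high vowel (*huze*, *bofa*).
Since the last vowel of *oa* is /a/ (a non-high vowel), it takes -aga, giving *oaaga*.
*ni* — last vowel /i/ (a high vowel) → -ir → *niir*.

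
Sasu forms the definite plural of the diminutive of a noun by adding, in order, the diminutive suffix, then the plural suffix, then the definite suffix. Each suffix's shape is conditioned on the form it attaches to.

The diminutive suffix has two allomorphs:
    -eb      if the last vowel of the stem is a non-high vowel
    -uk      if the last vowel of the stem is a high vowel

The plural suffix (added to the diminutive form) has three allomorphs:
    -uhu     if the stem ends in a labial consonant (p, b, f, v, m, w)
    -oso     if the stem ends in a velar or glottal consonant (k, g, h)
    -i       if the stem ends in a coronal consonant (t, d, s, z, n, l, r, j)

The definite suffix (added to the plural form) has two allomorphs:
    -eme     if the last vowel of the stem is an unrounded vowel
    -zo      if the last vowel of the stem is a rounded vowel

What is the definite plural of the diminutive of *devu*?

*devu* — last vowel /u/ (a high vowel) → -uk → *devuuk*.
Since the final consonant of the diminutive form *devuuk* is /k/ (velar/glottal), it takes -oso, giving *devuukoso*.
The last vowel of the plural form *devuukoso* is /o/, which is a rounded vowel, so the definite suffix is -zo, giving *devuukosozo*.

devuukosozo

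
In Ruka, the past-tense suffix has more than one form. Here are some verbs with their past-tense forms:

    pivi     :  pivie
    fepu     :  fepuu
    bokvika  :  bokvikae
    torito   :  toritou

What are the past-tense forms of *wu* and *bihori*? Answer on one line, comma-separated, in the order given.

Looking at the last vowel of each stem: -u when the last vowel of the stem is a rounded vowel (*fepu*, *torito*); -e when the last vowel of the stem is an unrounded vowel (*pivi*, *bokvika*).
Since the last vowel of *wu* is /u/ (a rounded vowel), it takes -u, giving *wuu*.
The last vowel of *bihori* is /i/, which is an unrounded vowel, so the suffix is -e, giving *bihorie*.

wuu, bihorie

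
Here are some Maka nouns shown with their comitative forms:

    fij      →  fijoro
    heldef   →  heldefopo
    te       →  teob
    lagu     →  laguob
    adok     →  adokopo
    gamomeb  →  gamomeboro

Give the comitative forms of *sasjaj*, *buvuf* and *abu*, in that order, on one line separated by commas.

sasjajoro, buvufopo, abuob

Looking at the final sound of each stem: -opo when the stem ends in a voiceless consonant (*heldef*, *adok*); -oro when the stem ends in a voiced consonant (*fij*, *gamomeb*); -ob when the stem ends in a vowel (*te*, *lagu*).
Since the final sound of *sasjaj* is /j/ (a voiced consonant), it takes -oro, giving *sasjajoro*.
*buvuf*: final sound = /f/, a voiceless consonant → -opo → *buvufopo*.
*abu* — final sound /u/ (a vowel) → -ob → *abuob*.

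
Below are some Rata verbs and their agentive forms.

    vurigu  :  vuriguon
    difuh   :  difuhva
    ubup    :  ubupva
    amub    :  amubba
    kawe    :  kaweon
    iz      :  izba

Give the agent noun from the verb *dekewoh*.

dekewohva

Looking at the final sound of each stem: -va when the stem ends in a voiceless consonant (*difuh*, *ubup*); -ba when the stem ends in a voiced consonant (*amub*, *iz*); -on when the stem ends in a vowel (*vurigu*, *kawe*).
*dekewoh*: final sound = /h/, a voiceless consonant → -va → *dekewohva*.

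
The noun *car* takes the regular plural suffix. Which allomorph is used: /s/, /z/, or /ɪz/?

The stem *car* ends in a voiced non-sibilant sound.
The plural suffix surfaces as /ɪz/ after sibilants, /s/ after other voiceless consonants, and /z/ after other voiced sounds.
So the plural -s on *car* is pronounced /z/.

/z/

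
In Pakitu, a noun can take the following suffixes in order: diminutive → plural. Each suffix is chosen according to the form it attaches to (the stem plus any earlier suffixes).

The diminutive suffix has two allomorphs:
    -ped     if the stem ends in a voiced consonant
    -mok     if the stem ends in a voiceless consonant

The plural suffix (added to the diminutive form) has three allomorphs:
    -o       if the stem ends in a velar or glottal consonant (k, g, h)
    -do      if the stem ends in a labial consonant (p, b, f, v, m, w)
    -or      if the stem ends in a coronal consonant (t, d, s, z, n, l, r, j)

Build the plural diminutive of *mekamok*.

*mekamok*: final consonant = /k/, voiceless → -mok → *mekamokmok*.
Since the final consonant of the diminutive form *mekamokmok* is /k/ (velar/glottal), it takes -o, giving *mekamokmoko*.

mekamokmoko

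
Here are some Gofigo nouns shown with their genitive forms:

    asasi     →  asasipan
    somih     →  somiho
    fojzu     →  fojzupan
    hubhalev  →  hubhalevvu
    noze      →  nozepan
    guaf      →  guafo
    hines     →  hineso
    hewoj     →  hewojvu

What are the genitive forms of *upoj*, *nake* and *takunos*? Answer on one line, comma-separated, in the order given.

Looking at the final sound of each stem: -o when the stem ends in a voiceless consonant (*somih*, *guaf*, *hines*); -vu when the stem ends in a voiced consonant (*hubhalev*, *hewoj*); -pan when the stem ends in a vowel (*asasi*, *fojzu*, *noze*).
*upoj*: final sound = /j/, a voiced consonant → -vu → *upojvu*.
The final sound of *nake* is /e/, which is a vowel, so the suffix is -pan, giving *nakepan*.
*takunos* — final sound /s/ (a voiceless consonant) → -o → *takunoso*.

upojvu, nakepan, takunoso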